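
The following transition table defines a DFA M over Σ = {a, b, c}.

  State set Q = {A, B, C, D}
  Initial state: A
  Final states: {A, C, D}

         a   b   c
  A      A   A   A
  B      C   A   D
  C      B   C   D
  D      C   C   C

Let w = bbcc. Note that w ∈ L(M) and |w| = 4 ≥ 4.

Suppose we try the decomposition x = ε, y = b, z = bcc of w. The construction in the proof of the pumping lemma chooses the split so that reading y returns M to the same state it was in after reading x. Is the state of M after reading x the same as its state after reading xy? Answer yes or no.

yes

State sequence: A -b-> A

After x (step 0): A. After xy (step 1): A.
They match, so y = b drives M around a cycle from A back to itself; pumping y any number of times keeps M in A before reading z, and xyⁱz ∈ L(M) for every i ≥ 0.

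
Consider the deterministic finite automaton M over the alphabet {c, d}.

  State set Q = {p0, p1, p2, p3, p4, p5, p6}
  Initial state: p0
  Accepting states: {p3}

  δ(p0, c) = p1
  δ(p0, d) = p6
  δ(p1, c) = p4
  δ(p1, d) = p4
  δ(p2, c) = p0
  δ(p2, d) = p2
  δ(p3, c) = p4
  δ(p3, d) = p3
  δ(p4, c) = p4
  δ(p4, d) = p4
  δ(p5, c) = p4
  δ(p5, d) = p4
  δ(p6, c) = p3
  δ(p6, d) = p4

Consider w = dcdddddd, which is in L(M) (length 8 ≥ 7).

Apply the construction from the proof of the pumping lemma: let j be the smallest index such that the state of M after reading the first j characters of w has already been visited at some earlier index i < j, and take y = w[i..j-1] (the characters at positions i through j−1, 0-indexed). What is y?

State sequence: p0 -d-> p6 -c-> p3 -d-> p3 -d-> p3 -d-> p3 -d-> p3 -d-> p3 -d-> p3
First repeat at step 3: p3 was already visited.

So i = 2, j = 3, giving x = w[0:2] = dc, y = w[2:3] = d, z = w[3:8] = ddddd.
Check: |xy| = 3 ≤ 7 and |y| = 1 ≥ 1. Reading y takes M from p3 back to p3, so every xyⁱz is accepted.
Since M has 7 states, any run of length ≥ 7 visits 7+1 states, so by pigeonhole some state repeats within the first 7 steps — that repeat gives the pumpable loop.

d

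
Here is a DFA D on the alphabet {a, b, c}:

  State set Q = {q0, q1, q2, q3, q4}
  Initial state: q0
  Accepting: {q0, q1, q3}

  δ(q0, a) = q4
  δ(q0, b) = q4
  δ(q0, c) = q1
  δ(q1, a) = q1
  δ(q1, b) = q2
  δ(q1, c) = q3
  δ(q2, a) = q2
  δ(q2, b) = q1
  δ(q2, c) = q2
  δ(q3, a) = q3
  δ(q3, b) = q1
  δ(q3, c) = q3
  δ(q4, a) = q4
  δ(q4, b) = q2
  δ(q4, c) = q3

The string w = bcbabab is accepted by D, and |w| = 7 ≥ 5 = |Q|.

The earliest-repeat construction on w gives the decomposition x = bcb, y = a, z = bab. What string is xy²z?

xy^2z = bcb·a·a·bab = bcbaabab.
Reading y = a takes D from q1 back to q1, so after x·y·y the machine is still in q1, and z then leads to the accepting state q1. Hence bcbaabab ∈ L(D).

bcbaabab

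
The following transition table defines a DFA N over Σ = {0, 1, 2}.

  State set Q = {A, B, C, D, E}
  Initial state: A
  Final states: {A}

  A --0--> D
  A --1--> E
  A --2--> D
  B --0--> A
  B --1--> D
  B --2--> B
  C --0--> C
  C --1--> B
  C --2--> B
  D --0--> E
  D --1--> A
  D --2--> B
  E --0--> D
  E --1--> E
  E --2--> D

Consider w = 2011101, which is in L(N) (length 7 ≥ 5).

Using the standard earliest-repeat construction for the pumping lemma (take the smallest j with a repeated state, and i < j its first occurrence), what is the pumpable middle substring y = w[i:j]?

1

State sequence: A -2-> D -0-> E -1-> E -1-> E -1-> E -0-> D -1-> A
First repeat at step 3: E was already visited.

So i = 2, j = 3, giving x = w[0:2] = 20, y = w[2:3] = 1, z = w[3:7] = 1101.
Check: |xy| = 3 ≤ 5 and |y| = 1 ≥ 1. Reading y takes N from E back to E, so every xyⁱz is accepted.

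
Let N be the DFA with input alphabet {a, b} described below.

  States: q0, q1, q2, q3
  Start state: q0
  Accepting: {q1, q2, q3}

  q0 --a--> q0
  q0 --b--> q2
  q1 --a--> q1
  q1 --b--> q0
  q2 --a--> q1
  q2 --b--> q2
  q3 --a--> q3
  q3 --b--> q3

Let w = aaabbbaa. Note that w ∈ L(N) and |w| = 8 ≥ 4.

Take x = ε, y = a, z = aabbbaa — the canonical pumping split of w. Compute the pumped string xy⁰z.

xy⁰z = xz = ε·aabbbaa = aabbbaa.
Reading y = a takes N from q0 back to q0, so after x the machine is still in q0, and z then leads to the accepting state q1. Hence aabbbaa ∈ L(N).

aabbbaa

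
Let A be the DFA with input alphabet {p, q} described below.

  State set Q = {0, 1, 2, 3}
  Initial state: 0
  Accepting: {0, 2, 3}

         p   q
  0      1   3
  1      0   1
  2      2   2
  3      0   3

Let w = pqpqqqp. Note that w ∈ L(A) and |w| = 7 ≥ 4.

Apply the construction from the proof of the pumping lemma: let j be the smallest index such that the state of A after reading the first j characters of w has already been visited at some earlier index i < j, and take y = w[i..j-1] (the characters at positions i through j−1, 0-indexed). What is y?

q

State sequence: 0 -p-> 1 -q-> 1 -p-> 0 -q-> 3 -q-> 3 -q-> 3 -p-> 0
First repeat at step 2: 1 was already visited.

So i = 1, j = 2, giving x = w[0:1] = p, y = w[1:2] = q, z = w[2:7] = pqqqp.
Check: |xy| = 2 ≤ 4 and |y| = 1 ≥ 1. Reading y takes A from 1 back to 1, so every xyⁱz is accepted.
Pumping length from the standard proof: p = 4 (the number of states). The repeated state found above gives |xy| = j ≤ 4 and |y| = j − i ≥ 1.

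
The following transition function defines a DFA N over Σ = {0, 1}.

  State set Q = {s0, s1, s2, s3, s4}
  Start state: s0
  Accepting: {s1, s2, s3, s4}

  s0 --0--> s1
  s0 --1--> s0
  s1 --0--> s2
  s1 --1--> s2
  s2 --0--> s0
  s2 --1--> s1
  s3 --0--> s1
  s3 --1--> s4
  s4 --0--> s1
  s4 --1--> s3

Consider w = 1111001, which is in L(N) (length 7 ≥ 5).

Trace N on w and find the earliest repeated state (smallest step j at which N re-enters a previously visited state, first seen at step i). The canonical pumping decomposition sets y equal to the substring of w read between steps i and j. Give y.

1

State sequence: s0 -1-> s0 -1-> s0 -1-> s0 -1-> s0 -0-> s1 -0-> s2 -1-> s1
First repeat at step 1: s0 was already visited.

So i = 0, j = 1, giving x = w[0:0] = ε, y = w[0:1] = 1, z = w[1:7] = 111001.
Check: |xy| = 1 ≤ 5 and |y| = 1 ≥ 1. Reading y takes N from s0 back to s0, so every xyⁱz is accepted.
The DFA has 5 states, so the proof of the pumping lemma guarantees a repeated state among the first 5+1 visited; the segment between the two visits is the pumpable y.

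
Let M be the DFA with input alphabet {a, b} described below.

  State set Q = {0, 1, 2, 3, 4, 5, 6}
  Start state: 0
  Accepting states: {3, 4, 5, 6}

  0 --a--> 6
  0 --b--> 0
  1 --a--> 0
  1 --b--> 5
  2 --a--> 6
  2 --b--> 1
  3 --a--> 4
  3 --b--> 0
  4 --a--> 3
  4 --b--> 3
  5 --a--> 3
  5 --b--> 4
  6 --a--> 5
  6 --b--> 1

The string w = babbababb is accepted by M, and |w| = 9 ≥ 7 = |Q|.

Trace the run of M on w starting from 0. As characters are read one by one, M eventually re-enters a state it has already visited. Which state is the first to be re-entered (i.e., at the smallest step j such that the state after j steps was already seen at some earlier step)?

State sequence: 0 -b-> 0 -a-> 6 -b-> 1 -b-> 5 -a-> 3 -b-> 0 -a-> 6 -b-> 1 -b-> 5
First repeat at step 1: 0 was already visited.

The earliest repeat is at step j = 1: M is in 0, which it already visited at step i = 0.

0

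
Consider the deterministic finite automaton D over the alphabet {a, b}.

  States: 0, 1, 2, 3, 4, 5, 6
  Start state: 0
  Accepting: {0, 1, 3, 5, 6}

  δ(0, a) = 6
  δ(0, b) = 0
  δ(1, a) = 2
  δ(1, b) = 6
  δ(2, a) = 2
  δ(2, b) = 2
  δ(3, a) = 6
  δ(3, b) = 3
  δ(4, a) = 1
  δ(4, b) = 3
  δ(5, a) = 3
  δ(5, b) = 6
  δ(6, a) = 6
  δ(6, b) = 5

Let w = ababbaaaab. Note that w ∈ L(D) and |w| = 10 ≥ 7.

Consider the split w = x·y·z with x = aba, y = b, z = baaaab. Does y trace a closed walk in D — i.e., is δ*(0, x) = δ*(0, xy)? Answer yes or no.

yes

State sequence: 0 -a-> 6 -b-> 5 -a-> 3 -b-> 3

After x (step 3): 3. After xy (step 4): 3.
They match, so y = b drives D around a cycle from 3 back to itself; pumping y any number of times keeps D in 3 before reading z, and xyⁱz ∈ L(D) for every i ≥ 0.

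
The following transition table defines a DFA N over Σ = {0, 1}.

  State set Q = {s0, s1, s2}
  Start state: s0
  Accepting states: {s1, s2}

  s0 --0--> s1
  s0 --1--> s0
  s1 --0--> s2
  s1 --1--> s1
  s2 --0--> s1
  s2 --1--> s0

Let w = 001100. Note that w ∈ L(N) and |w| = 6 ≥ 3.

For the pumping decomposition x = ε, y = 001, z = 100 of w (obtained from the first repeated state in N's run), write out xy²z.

001001100

xy^2z = ε·001·001·100 = 001001100.
Reading y = 001 takes N from s0 back to s0, so after x·y·y the machine is still in s0, and z then leads to the accepting state s2. Hence 001001100 ∈ L(N).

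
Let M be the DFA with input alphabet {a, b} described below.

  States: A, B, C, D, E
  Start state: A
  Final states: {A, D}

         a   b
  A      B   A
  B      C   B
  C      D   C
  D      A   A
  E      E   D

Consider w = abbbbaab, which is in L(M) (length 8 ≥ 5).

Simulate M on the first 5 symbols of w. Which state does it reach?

Run of M on the first 5 characters of w = a b b b b:
  step 0: A  (start)
  step 1: B  (read a: A→B)
  step 2: B  (read b: B→B)
  step 3: B  (read b: B→B)
  step 4: B  (read b: B→B)
  step 5: B  (read b: B→B)

After reading 5 characters, M is in state B.
(This kind of state-tracing is the core of the pumping-lemma construction: with 5 states, pigeonhole forces a repeat within the first 5 steps.)

B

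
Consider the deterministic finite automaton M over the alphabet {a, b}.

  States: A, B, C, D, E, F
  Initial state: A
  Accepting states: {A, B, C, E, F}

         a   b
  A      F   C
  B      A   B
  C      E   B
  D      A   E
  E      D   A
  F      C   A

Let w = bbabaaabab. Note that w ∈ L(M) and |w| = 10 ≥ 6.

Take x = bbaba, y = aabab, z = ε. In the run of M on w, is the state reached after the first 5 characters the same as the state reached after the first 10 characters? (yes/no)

no

State sequence: A -b-> C -b-> B -a-> A -b-> C -a-> E -a-> D -a-> A -b-> C -a-> E -b-> A

After x (step 5): E. After xy (step 10): A.
They differ (E ≠ A), so y is not a cycle from the state after x; this split is not the one the pumping-lemma construction produces, and pumping y need not keep the string in L(M).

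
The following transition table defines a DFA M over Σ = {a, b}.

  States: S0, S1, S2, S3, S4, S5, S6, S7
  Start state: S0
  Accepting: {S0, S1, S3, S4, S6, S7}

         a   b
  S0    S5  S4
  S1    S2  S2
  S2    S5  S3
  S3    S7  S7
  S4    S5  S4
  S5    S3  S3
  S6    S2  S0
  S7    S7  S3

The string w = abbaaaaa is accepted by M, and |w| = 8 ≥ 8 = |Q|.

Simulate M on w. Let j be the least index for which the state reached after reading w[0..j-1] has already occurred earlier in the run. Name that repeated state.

S7

State sequence: S0 -a-> S5 -b-> S3 -b-> S7 -a-> S7 -a-> S7 -a-> S7 -a-> S7 -a-> S7
First repeat at step 4: S7 was already visited.

The earliest repeat is at step j = 4: M is in S7, which it already visited at step i = 3.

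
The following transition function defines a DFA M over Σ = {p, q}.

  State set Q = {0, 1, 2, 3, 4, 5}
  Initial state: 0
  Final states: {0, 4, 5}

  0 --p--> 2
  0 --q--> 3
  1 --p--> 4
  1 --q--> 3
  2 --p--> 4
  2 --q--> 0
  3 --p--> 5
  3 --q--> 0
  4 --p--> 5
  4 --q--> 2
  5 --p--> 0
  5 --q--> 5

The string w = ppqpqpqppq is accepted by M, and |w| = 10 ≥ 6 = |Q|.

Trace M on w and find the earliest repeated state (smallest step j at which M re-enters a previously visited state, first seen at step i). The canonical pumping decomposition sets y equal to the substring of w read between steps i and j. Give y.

State sequence: 0 -p-> 2 -p-> 4 -q-> 2 -p-> 4 -q-> 2 -p-> 4 -q-> 2 -p-> 4 -p-> 5 -q-> 5
First repeat at step 3: 2 was already visited.

So i = 1, j = 3, giving x = w[0:1] = p, y = w[1:3] = pq, z = w[3:10] = pqpqppq.
Check: |xy| = 3 ≤ 6 and |y| = 2 ≥ 1. Reading y takes M from 2 back to 2, so every xyⁱz is accepted.

pq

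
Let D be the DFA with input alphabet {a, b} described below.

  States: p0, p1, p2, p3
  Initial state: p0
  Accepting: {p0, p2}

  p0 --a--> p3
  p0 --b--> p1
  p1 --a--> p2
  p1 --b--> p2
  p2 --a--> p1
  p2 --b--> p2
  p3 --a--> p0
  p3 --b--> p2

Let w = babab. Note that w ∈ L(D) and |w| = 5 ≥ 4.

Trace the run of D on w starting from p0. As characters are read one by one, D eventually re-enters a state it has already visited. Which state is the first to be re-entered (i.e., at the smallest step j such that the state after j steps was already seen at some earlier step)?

State sequence: p0 -b-> p1 -a-> p2 -b-> p2 -a-> p1 -b-> p2
First repeat at step 3: p2 was already visited.

The earliest repeat is at step j = 3: D is in p2, which it already visited at step i = 2.
Since D has 4 states, any run of length ≥ 4 visits 4+1 states, so by pigeonhole some state repeats within the first 4 steps — that repeat gives the pumpable loop.

p2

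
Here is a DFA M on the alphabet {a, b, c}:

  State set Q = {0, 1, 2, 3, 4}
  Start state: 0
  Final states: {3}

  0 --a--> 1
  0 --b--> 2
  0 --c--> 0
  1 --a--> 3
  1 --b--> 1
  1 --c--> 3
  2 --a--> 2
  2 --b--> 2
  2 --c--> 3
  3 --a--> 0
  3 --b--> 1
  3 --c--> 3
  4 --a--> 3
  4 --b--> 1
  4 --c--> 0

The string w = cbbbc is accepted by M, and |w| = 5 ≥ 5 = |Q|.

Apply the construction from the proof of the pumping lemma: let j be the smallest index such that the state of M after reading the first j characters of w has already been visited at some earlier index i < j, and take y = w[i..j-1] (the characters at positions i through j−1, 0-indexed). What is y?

State sequence: 0 -c-> 0 -b-> 2 -b-> 2 -b-> 2 -c-> 3
First repeat at step 1: 0 was already visited.

So i = 0, j = 1, giving x = w[0:0] = ε, y = w[0:1] = c, z = w[1:5] = bbbc.
Check: |xy| = 1 ≤ 5 and |y| = 1 ≥ 1. Reading y takes M from 0 back to 0, so every xyⁱz is accepted.
The DFA has 5 states, so the proof of the pumping lemma guarantees a repeated state among the first 5+1 visited; the segment between the two visits is the pumpable y.

c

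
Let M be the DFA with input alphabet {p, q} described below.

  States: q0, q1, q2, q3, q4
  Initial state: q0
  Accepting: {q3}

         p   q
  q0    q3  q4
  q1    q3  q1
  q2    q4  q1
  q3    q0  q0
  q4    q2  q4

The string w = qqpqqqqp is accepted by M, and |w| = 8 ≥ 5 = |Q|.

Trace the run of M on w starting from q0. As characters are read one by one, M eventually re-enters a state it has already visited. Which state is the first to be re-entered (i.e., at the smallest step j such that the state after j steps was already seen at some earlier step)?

State sequence: q0 -q-> q4 -q-> q4 -p-> q2 -q-> q1 -q-> q1 -q-> q1 -q-> q1 -p-> q3
First repeat at step 2: q4 was already visited.

The earliest repeat is at step j = 2: M is in q4, which it already visited at step i = 1.

q4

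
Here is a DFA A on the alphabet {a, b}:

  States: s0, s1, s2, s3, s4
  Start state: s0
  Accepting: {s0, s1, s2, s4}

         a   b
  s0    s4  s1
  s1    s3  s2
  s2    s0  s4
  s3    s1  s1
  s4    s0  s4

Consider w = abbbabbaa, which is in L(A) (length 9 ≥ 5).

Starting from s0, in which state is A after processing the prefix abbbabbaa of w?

Run of A on the first 9 characters of w = a b b b a b b a a:
  step 0: s0  (start)
  step 1: s4  (read a: s0→s4)
  step 2: s4  (read b: s4→s4)
  step 3: s4  (read b: s4→s4)
  step 4: s4  (read b: s4→s4)
  step 5: s0  (read a: s4→s0)
  step 6: s1  (read b: s0→s1)
  step 7: s2  (read b: s1→s2)
  step 8: s0  (read a: s2→s0)
  step 9: s4  (read a: s0→s4)

After reading 9 characters, A is in state s4.

s4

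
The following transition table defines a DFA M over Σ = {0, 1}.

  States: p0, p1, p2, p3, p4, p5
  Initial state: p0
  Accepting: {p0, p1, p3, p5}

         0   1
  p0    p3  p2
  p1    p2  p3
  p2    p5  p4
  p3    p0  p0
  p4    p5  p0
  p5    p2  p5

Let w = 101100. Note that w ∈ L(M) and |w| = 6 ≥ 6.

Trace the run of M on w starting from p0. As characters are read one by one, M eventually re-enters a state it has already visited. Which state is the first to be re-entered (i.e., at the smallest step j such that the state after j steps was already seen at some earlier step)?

State sequence: p0 -1-> p2 -0-> p5 -1-> p5 -1-> p5 -0-> p2 -0-> p5
First repeat at step 3: p5 was already visited.

The earliest repeat is at step j = 3: M is in p5, which it already visited at step i = 2.
The DFA has 6 states, so the proof of the pumping lemma guarantees a repeated state among the first 6+1 visited; the segment between the two visits is the pumpable y.

p5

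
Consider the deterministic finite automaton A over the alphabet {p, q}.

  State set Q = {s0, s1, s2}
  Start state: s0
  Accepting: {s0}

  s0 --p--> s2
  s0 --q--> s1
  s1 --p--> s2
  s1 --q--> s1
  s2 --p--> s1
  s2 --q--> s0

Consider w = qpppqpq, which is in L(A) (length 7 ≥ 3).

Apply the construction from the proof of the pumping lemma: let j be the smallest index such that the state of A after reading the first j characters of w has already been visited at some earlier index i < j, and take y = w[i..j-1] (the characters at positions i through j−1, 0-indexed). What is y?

pp

State sequence: s0 -q-> s1 -p-> s2 -p-> s1 -p-> s2 -q-> s0 -p-> s2 -q-> s0
First repeat at step 3: s1 was already visited.

So i = 1, j = 3, giving x = w[0:1] = q, y = w[1:3] = pp, z = w[3:7] = pqpq.
Check: |xy| = 3 ≤ 3 and |y| = 2 ≥ 1. Reading y takes A from s1 back to s1, so every xyⁱz is accepted.
Since A has 3 states, any run of length ≥ 3 visits 3+1 states, so by pigeonhole some state repeats within the first 3 steps — that repeat gives the pumpable loop.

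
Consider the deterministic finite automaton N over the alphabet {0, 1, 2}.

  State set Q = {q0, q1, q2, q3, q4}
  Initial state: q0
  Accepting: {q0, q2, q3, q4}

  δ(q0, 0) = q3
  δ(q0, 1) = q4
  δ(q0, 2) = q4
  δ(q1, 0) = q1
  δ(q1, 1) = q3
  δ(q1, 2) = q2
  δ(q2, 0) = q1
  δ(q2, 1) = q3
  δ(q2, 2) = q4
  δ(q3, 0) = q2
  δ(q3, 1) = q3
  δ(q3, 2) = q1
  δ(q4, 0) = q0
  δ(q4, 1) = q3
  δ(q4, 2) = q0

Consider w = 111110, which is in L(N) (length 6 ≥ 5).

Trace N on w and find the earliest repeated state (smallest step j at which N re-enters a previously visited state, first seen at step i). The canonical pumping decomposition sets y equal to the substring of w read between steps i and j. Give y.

1

State sequence: q0 -1-> q4 -1-> q3 -1-> q3 -1-> q3 -1-> q3 -0-> q2
First repeat at step 3: q3 was already visited.

So i = 2, j = 3, giving x = w[0:2] = 11, y = w[2:3] = 1, z = w[3:6] = 110.
Check: |xy| = 3 ≤ 5 and |y| = 1 ≥ 1. Reading y takes N from q3 back to q3, so every xyⁱz is accepted.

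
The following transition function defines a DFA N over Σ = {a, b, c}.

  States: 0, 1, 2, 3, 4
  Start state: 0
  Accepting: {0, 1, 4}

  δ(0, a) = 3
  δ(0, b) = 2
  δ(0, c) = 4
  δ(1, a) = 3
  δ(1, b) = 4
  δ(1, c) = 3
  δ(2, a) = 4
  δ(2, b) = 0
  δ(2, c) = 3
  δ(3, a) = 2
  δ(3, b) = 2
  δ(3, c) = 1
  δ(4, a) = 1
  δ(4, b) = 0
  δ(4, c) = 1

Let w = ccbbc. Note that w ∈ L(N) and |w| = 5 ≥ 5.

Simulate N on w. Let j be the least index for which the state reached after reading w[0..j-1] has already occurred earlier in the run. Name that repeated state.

4

Run of N on w = c c b b c:
  step 0: 0  (start)
  step 1: 4  (read c: 0→4)
  step 2: 1  (read c: 4→1)
  step 3: 4  (read b: 1→4)   ← first repeat (4 seen earlier)
  step 4: 0  (read b: 4→0)
  step 5: 4  (read c: 0→4)

The earliest repeat is at step j = 3: N is in 4, which it already visited at step i = 1.
Pumping length from the standard proof: p = 5 (the number of states). The repeated state found above gives |xy| = j ≤ 5 and |y| = j − i ≥ 1.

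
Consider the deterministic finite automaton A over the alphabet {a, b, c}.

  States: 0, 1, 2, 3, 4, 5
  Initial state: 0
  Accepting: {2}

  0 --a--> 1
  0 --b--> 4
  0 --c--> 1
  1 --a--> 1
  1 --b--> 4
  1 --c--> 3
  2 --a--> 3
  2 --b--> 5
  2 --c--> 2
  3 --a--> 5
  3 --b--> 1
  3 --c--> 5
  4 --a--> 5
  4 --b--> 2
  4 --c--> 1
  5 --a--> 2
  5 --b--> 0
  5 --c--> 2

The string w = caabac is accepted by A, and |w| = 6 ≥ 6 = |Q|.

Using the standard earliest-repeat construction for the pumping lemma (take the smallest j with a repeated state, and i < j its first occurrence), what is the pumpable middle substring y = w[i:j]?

State sequence: 0 -c-> 1 -a-> 1 -a-> 1 -b-> 4 -a-> 5 -c-> 2
First repeat at step 2: 1 was already visited.

So i = 1, j = 2, giving x = w[0:1] = c, y = w[1:2] = a, z = w[2:6] = abac.
Check: |xy| = 2 ≤ 6 and |y| = 1 ≥ 1. Reading y takes A from 1 back to 1, so every xyⁱz is accepted.
The DFA has 6 states, so the proof of the pumping lemma guarantees a repeated state among the first 6+1 visited; the segment between the two visits is the pumpable y.

a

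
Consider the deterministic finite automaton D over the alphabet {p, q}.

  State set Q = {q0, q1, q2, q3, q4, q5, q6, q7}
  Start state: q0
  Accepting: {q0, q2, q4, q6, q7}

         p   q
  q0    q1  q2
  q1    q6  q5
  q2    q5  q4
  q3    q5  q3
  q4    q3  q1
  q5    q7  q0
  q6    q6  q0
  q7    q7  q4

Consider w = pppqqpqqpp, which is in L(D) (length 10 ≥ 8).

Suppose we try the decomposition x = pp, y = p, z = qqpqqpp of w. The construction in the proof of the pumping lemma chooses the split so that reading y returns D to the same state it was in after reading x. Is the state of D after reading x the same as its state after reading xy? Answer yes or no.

Run of D on the first 3 characters of w = p p p:
  step 0: q0  (start)
  step 1: q1  (read p: q0→q1)
  step 2: q6  (read p: q1→q6)
  step 3: q6  (read p: q6→q6)

After x (step 2): q6. After xy (step 3): q6.
They match, so y = p drives D around a cycle from q6 back to itself; pumping y any number of times keeps D in q6 before reading z, and xyⁱz ∈ L(D) for every i ≥ 0.

yes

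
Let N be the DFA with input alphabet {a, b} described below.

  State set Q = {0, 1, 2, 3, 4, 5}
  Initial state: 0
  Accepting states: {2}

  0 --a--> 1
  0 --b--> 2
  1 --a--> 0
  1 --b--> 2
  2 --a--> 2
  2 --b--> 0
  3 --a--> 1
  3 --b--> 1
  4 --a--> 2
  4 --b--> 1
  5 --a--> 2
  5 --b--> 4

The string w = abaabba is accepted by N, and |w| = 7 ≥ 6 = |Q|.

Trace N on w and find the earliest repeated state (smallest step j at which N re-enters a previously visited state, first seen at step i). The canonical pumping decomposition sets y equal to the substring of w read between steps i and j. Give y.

State sequence: 0 -a-> 1 -b-> 2 -a-> 2 -a-> 2 -b-> 0 -b-> 2 -a-> 2
First repeat at step 3: 2 was already visited.

So i = 2, j = 3, giving x = w[0:2] = ab, y = w[2:3] = a, z = w[3:7] = abba.
Check: |xy| = 3 ≤ 6 and |y| = 1 ≥ 1. Reading y takes N from 2 back to 2, so every xyⁱz is accepted.
Since N has 6 states, any run of length ≥ 6 visits 6+1 states, so by pigeonhole some state repeats within the first 6 steps — that repeat gives the pumpable loop.

a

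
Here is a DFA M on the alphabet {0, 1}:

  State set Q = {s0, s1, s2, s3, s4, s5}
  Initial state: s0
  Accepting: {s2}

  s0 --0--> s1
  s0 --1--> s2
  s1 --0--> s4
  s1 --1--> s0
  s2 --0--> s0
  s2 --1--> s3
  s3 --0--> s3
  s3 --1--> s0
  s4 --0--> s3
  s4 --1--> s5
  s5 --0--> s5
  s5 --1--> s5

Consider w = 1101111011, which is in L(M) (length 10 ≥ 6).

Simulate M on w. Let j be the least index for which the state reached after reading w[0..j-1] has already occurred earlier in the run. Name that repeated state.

Run of M on w = 1 1 0 1 1 1 1 0 1 1:
  step 0: s0  (start)
  step 1: s2  (read 1: s0→s2)
  step 2: s3  (read 1: s2→s3)
  step 3: s3  (read 0: s3→s3)   ← first repeat (s3 seen earlier)
  step 4: s0  (read 1: s3→s0)
  step 5: s2  (read 1: s0→s2)
  step 6: s3  (read 1: s2→s3)
  step 7: s0  (read 1: s3→s0)
  step 8: s1  (read 0: s0→s1)
  step 9: s0  (read 1: s1→s0)
  step 10: s2  (read 1: s0→s2)

The earliest repeat is at step j = 3: M is in s3, which it already visited at step i = 2.

s3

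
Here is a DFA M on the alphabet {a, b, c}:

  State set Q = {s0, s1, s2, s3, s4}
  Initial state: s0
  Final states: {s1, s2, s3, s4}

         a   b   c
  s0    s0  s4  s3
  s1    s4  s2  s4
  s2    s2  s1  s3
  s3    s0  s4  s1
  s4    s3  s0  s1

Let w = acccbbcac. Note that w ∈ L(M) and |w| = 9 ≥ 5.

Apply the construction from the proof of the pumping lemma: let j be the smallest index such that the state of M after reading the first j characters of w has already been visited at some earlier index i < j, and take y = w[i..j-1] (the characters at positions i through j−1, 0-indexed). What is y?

State sequence: s0 -a-> s0 -c-> s3 -c-> s1 -c-> s4 -b-> s0 -b-> s4 -c-> s1 -a-> s4 -c-> s1
First repeat at step 1: s0 was already visited.

So i = 0, j = 1, giving x = w[0:0] = ε, y = w[0:1] = a, z = w[1:9] = cccbbcac.
Check: |xy| = 1 ≤ 5 and |y| = 1 ≥ 1. Reading y takes M from s0 back to s0, so every xyⁱz is accepted.

a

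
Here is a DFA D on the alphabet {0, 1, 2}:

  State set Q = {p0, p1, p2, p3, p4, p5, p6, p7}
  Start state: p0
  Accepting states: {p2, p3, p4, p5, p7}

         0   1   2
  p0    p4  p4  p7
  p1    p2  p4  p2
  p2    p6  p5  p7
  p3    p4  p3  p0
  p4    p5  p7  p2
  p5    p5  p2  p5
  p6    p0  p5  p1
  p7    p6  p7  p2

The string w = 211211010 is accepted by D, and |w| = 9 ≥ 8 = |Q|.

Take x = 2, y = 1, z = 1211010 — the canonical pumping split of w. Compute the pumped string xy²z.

2111211010

xy^2z = 2·1·1·1211010 = 2111211010.
Reading y = 1 takes D from p7 back to p7, so after x·y·y the machine is still in p7, and z then leads to the accepting state p5. Hence 2111211010 ∈ L(D).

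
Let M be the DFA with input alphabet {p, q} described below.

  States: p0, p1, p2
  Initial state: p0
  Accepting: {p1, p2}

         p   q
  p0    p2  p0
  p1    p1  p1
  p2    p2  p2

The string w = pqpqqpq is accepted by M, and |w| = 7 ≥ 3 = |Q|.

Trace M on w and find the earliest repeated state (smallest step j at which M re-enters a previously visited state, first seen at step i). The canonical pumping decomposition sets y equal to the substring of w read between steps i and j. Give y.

Run of M on w = p q p q q p q:
  step 0: p0  (start)
  step 1: p2  (read p: p0→p2)
  step 2: p2  (read q: p2→p2)   ← first repeat (p2 seen earlier)
  step 3: p2  (read p: p2→p2)
  step 4: p2  (read q: p2→p2)
  step 5: p2  (read q: p2→p2)
  step 6: p2  (read p: p2→p2)
  step 7: p2  (read q: p2→p2)

So i = 1, j = 2, giving x = w[0:1] = p, y = w[1:2] = q, z = w[2:7] = pqqpq.
Check: |xy| = 2 ≤ 3 and |y| = 1 ≥ 1. Reading y takes M from p2 back to p2, so every xyⁱz is accepted.

q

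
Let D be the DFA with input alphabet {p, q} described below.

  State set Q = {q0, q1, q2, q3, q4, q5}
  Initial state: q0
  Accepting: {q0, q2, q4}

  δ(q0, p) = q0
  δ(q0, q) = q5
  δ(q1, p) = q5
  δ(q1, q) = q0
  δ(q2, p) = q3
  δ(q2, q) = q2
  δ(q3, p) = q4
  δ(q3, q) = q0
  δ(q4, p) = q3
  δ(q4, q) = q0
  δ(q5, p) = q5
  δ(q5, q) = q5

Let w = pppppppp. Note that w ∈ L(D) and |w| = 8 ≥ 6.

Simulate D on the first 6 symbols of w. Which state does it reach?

State sequence: q0 -p-> q0 -p-> q0 -p-> q0 -p-> q0 -p-> q0 -p-> q0

After reading 6 characters, D is in state q0.
(This kind of state-tracing is the core of the pumping-lemma construction: with 6 states, pigeonhole forces a repeat within the first 6 steps.)

q0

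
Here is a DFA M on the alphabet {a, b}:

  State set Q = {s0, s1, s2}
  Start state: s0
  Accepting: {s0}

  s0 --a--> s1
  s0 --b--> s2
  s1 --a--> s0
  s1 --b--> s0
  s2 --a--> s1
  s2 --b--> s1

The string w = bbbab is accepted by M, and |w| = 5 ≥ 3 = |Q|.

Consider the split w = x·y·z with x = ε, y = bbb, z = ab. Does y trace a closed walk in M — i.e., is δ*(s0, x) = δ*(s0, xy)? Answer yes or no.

yes

State sequence: s0 -b-> s2 -b-> s1 -b-> s0

After x (step 0): s0. After xy (step 3): s0.
They match, so y = bbb drives M around a cycle from s0 back to itself; pumping y any number of times keeps M in s0 before reading z, and xyⁱz ∈ L(M) for every i ≥ 0.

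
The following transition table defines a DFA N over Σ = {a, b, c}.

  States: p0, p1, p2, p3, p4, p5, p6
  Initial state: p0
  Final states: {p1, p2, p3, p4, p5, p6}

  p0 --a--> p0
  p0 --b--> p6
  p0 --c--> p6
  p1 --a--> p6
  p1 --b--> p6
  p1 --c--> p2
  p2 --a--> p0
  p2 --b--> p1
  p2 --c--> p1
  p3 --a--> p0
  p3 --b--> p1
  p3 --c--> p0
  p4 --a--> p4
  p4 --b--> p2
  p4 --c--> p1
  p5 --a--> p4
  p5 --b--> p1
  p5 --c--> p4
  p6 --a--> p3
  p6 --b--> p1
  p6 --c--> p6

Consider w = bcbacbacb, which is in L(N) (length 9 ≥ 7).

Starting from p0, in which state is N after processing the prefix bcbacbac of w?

p6

State sequence: p0 -b-> p6 -c-> p6 -b-> p1 -a-> p6 -c-> p6 -b-> p1 -a-> p6 -c-> p6

After reading 8 characters, N is in state p6.
(This kind of state-tracing is the core of the pumping-lemma construction: with 7 states, pigeonhole forces a repeat within the first 7 steps.)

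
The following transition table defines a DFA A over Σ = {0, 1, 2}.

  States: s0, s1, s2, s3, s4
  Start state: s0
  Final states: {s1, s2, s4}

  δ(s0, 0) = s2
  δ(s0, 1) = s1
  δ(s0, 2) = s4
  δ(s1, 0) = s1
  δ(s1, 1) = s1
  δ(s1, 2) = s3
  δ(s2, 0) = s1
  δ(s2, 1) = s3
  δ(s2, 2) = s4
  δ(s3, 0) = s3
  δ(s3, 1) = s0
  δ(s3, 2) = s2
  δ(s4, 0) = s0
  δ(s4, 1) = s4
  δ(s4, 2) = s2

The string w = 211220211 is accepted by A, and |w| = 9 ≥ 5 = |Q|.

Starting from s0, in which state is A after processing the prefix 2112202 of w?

s4

State sequence: s0 -2-> s4 -1-> s4 -1-> s4 -2-> s2 -2-> s4 -0-> s0 -2-> s4

After reading 7 characters, A is in state s4.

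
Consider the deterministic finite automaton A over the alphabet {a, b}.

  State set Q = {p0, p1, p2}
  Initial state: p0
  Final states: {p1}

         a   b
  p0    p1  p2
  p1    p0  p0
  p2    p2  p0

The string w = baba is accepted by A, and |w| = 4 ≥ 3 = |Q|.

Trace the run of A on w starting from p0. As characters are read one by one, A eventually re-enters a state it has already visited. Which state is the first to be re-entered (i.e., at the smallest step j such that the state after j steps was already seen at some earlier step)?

p2

Run of A on w = b a b a:
  step 0: p0  (start)
  step 1: p2  (read b: p0→p2)
  step 2: p2  (read a: p2→p2)   ← first repeat (p2 seen earlier)
  step 3: p0  (read b: p2→p0)
  step 4: p1  (read a: p0→p1)

The earliest repeat is at step j = 2: A is in p2, which it already visited at step i = 1.
With |Q| = 3, pigeonhole forces a state repeat no later than step 3; the substring read between the first and second visits to that state can be pumped.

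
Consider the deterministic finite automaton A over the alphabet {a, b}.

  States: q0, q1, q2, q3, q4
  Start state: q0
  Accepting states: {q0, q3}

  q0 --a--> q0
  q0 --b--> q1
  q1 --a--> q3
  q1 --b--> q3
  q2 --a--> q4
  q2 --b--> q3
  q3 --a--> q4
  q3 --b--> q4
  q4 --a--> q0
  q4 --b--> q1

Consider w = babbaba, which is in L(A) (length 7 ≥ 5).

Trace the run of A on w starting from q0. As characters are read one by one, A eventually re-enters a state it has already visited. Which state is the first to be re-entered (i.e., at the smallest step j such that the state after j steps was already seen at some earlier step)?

q1

Run of A on w = b a b b a b a:
  step 0: q0  (start)
  step 1: q1  (read b: q0→q1)
  step 2: q3  (read a: q1→q3)
  step 3: q4  (read b: q3→q4)
  step 4: q1  (read b: q4→q1)   ← first repeat (q1 seen earlier)
  step 5: q3  (read a: q1→q3)
  step 6: q4  (read b: q3→q4)
  step 7: q0  (read a: q4→q0)

The earliest repeat is at step j = 4: A is in q1, which it already visited at step i = 1.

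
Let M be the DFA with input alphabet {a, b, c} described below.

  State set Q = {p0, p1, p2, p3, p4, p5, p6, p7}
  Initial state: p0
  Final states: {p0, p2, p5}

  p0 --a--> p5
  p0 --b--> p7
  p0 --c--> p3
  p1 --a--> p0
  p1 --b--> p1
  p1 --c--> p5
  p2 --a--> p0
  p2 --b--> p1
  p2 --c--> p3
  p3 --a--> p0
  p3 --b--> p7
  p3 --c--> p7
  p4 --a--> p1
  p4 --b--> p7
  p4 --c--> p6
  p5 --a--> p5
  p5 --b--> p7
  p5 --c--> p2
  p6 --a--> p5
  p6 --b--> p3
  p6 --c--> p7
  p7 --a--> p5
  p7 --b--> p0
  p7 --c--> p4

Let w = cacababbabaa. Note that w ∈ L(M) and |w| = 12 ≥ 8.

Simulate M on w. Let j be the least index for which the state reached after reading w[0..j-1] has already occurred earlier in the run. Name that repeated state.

p0

State sequence: p0 -c-> p3 -a-> p0 -c-> p3 -a-> p0 -b-> p7 -a-> p5 -b-> p7 -b-> p0 -a-> p5 -b-> p7 -a-> p5 -a-> p5
First repeat at step 2: p0 was already visited.

The earliest repeat is at step j = 2: M is in p0, which it already visited at step i = 0.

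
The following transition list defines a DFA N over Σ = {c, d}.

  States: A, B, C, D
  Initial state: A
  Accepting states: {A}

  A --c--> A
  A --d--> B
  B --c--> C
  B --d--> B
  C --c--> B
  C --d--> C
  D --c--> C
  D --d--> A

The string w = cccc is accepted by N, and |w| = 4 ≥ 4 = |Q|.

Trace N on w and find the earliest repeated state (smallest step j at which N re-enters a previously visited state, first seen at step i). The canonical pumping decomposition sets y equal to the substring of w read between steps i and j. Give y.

State sequence: A -c-> A -c-> A -c-> A -c-> A
First repeat at step 1: A was already visited.

So i = 0, j = 1, giving x = w[0:0] = ε, y = w[0:1] = c, z = w[1:4] = ccc.
Check: |xy| = 1 ≤ 4 and |y| = 1 ≥ 1. Reading y takes N from A back to A, so every xyⁱz is accepted.
With |Q| = 4, pigeonhole forces a state repeat no later than step 4; the substring read between the first and second visits to that state can be pumped.

c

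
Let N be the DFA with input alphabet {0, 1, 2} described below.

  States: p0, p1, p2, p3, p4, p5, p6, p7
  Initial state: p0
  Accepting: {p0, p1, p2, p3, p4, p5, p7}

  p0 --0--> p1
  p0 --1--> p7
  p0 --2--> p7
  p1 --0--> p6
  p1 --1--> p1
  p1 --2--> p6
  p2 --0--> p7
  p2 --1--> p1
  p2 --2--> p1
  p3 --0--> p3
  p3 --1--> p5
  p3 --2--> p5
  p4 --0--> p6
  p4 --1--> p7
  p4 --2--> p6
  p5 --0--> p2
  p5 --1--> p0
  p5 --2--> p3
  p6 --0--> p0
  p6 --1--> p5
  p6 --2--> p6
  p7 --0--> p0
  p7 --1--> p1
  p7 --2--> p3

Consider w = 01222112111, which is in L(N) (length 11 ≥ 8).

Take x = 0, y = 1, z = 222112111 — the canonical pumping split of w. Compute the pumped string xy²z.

011222112111

xy^2z = 0·1·1·222112111 = 011222112111.
Reading y = 1 takes N from p1 back to p1, so after x·y·y the machine is still in p1, and z then leads to the accepting state p1. Hence 011222112111 ∈ L(N).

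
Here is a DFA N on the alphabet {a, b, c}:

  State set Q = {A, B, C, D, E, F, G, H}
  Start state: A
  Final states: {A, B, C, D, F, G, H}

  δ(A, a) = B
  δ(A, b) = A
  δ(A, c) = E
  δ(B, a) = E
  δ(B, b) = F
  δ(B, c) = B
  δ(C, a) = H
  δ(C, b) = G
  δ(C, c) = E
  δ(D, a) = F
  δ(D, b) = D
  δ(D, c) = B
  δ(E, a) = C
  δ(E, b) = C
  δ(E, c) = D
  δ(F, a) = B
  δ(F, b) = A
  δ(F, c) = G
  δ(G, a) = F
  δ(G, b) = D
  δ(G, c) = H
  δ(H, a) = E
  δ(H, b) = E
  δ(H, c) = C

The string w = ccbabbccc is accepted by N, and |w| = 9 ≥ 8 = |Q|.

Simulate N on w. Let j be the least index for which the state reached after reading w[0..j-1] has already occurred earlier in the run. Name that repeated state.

Run of N on w = c c b a b b c c c:
  step 0: A  (start)
  step 1: E  (read c: A→E)
  step 2: D  (read c: E→D)
  step 3: D  (read b: D→D)   ← first repeat (D seen earlier)
  step 4: F  (read a: D→F)
  step 5: A  (read b: F→A)
  step 6: A  (read b: A→A)
  step 7: E  (read c: A→E)
  step 8: D  (read c: E→D)
  step 9: B  (read c: D→B)

The earliest repeat is at step j = 3: N is in D, which it already visited at step i = 2.

D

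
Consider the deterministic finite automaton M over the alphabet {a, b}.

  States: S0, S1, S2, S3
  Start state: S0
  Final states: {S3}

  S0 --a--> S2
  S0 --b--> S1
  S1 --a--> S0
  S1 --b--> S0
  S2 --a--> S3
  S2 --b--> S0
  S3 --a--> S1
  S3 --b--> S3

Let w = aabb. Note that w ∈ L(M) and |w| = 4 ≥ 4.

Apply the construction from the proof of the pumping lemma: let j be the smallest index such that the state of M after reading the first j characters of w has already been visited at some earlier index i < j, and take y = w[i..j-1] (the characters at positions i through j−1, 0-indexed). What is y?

State sequence: S0 -a-> S2 -a-> S3 -b-> S3 -b-> S3
First repeat at step 3: S3 was already visited.

So i = 2, j = 3, giving x = w[0:2] = aa, y = w[2:3] = b, z = w[3:4] = b.
Check: |xy| = 3 ≤ 4 and |y| = 1 ≥ 1. Reading y takes M from S3 back to S3, so every xyⁱz is accepted.

b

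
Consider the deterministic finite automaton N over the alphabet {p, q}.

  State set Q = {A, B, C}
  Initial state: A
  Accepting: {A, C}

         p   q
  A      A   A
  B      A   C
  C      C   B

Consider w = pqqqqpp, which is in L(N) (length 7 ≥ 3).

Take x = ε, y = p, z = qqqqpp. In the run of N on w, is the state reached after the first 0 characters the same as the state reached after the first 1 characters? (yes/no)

yes

Run of N on the first 1 characters of w = p:
  step 0: A  (start)
  step 1: A  (read p: A→A)

After x (step 0): A. After xy (step 1): A.
They match, so y = p drives N around a cycle from A back to itself; pumping y any number of times keeps N in A before reading z, and xyⁱz ∈ L(N) for every i ≥ 0.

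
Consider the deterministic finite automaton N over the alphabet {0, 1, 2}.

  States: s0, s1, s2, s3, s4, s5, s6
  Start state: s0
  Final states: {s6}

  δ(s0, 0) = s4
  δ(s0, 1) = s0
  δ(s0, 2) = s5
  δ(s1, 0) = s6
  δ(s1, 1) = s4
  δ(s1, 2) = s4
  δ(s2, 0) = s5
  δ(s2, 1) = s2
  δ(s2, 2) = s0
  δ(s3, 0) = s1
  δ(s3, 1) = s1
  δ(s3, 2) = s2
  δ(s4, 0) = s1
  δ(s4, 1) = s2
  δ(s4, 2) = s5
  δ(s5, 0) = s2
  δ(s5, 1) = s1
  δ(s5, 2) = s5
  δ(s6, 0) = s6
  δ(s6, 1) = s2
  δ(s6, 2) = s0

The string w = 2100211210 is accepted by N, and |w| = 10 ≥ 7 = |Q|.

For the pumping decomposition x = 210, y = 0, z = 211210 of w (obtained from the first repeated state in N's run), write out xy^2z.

21000211210

xy^2z = 210·0·0·211210 = 21000211210.
Reading y = 0 takes N from s6 back to s6, so after x·y·y the machine is still in s6, and z then leads to the accepting state s6. Hence 21000211210 ∈ L(N).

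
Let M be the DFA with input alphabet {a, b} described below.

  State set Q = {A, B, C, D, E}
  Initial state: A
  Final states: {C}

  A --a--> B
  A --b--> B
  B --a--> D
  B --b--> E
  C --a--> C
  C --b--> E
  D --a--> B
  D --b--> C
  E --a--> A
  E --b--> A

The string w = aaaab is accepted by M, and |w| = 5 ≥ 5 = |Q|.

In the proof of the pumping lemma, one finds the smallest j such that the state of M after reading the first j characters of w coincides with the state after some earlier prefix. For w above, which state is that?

B

Run of M on w = a a a a b:
  step 0: A  (start)
  step 1: B  (read a: A→B)
  step 2: D  (read a: B→D)
  step 3: B  (read a: D→B)   ← first repeat (B seen earlier)
  step 4: D  (read a: B→D)
  step 5: C  (read b: D→C)

The earliest repeat is at step j = 3: M is in B, which it already visited at step i = 1.
Pumping length from the standard proof: p = 5 (the number of states). The repeated state found above gives |xy| = j ≤ 5 and |y| = j − i ≥ 1.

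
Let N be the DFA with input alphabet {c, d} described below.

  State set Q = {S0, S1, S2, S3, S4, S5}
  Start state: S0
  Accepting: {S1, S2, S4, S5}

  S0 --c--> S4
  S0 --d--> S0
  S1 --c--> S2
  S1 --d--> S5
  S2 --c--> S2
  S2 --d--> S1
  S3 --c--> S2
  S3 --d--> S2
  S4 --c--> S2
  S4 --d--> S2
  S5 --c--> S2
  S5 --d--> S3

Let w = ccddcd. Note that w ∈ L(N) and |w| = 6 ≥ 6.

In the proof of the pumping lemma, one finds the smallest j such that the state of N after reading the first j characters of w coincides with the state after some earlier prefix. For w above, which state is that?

Run of N on w = c c d d c d:
  step 0: S0  (start)
  step 1: S4  (read c: S0→S4)
  step 2: S2  (read c: S4→S2)
  step 3: S1  (read d: S2→S1)
  step 4: S5  (read d: S1→S5)
  step 5: S2  (read c: S5→S2)   ← first repeat (S2 seen earlier)
  step 6: S1  (read d: S2→S1)

The earliest repeat is at step j = 5: N is in S2, which it already visited at step i = 2.

S2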